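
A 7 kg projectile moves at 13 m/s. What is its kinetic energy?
KE = ½mv² = ½(7)(13)² = 591.5 J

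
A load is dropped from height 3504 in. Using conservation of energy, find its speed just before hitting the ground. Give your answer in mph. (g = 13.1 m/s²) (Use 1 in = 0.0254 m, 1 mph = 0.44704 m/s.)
Convert to SI: h = 89.0016 m
mgh = ½mv² ⇒ v = √(2gh) = √(2·13.1·89.0016) = 48.2891 m/s = 108.0 mph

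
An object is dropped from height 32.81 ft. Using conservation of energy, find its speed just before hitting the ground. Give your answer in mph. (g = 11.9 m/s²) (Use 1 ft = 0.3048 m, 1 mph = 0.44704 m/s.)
Convert to SI: h = 10.0005 m
mgh = ½mv² ⇒ v = √(2gh) = √(2·11.9·10.0005) = 15.4276 m/s = 34.51 mph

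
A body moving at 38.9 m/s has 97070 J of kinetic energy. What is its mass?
m = 2·KE/v² = 2·97070/(38.9)² = 128.3 kg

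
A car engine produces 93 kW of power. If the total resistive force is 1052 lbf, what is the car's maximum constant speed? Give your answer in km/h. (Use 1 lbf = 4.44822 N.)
Convert to SI: F = 4679.53 N
P = Fv ⇒ v = P/F = 93000 W/4679.53 N = 19.8738 m/s = 71.55 km/h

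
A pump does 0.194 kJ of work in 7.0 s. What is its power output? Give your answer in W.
Convert to SI: W = 194.0 J, t = 7.0 s
P = W/t = 194.0/7.0 = 27.71 W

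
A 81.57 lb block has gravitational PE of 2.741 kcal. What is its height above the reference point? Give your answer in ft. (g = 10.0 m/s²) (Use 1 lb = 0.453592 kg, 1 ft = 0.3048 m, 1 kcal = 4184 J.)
Convert to SI: m = 36.9995 kg, PE = 11468.3 J
h = PE/(mg) = 11468.3/(36.9995·10.0) = 30.9959 m = 101.7 ft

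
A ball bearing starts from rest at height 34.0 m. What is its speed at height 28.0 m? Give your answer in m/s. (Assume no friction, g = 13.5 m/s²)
mgh₁ = mgh₂ + ½mv² ⇒ v = √(2g(h₁−h₂)) = √(2·13.5·6.0) = 12.73 m/s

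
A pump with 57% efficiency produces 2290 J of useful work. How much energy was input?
W_in = W_out/η = 2290/0.57 = 4018 J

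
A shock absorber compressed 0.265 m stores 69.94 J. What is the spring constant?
k = 2·PE/x² = 2·69.94/(0.265)² = 1992 N/m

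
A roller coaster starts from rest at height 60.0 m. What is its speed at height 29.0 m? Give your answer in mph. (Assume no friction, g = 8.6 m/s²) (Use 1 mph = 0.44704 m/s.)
mgh₁ = mgh₂ + ½mv² ⇒ v = √(2g(h₁−h₂)) = √(2·8.6·31.0) = 23.0911 m/s = 51.65 mph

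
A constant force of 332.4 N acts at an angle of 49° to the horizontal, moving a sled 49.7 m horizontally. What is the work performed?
W = F·d·cosθ = (332.4)(49.7)cos(49°) = 10840 J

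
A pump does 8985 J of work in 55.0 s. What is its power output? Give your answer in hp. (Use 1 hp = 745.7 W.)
P = W/t = 8985.0/55.0 = 163.364 W = 0.2191 hp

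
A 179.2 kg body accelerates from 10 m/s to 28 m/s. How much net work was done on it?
W = ΔKE = ½m(v₂² − v₁²) = ½(179.2)(28² − 10²) = 61286.4 J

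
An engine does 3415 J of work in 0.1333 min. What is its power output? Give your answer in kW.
Convert to SI: W = 3415.0 J, t = 7.998 s
P = W/t = 3415.0/7.998 = 426.982 W = 0.427 kW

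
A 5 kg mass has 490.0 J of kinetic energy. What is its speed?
v = √(2·KE/m) = √(2·490.0/5) = 14.0 m/s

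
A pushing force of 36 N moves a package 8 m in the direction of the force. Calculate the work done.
W = F·d = (36)(8) = 288.0 J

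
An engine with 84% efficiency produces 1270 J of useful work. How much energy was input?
W_in = W_out/η = 1270/0.84 = 1512 J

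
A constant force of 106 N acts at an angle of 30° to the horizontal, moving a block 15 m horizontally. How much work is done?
W = F·d·cosθ = (106)(15)cos(30°) = 1377 J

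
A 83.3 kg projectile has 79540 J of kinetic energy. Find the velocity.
v = √(2·KE/m) = √(2·79540/83.3) = 43.7 m/s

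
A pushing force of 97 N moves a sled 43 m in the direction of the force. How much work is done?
W = F·d = (97)(43) = 4171 J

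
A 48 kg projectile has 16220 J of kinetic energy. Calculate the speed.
v = √(2·KE/m) = √(2·16220/48) = 26.0 m/s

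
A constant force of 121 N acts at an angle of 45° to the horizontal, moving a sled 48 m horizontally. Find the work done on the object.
W = F·d·cosθ = (121)(48)cos(45°) = 4107 J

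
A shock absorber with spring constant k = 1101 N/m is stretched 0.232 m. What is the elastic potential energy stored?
PE = ½kx² = ½(1101)(0.232)² = 29.63 J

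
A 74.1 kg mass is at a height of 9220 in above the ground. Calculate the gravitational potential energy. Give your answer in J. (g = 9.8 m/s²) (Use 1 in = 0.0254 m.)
Convert to SI: m = 74.1 kg, h = 234.188 m
PE = mgh = (74.1)(9.8)(234.188) = 170100 J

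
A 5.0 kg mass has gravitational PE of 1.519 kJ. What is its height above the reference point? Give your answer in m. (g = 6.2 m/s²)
Convert to SI: m = 5.0 kg, PE = 1519.0 J
h = PE/(mg) = 1519.0/(5.0·6.2) = 49.0 m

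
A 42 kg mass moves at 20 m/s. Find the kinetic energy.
KE = ½mv² = ½(42)(20)² = 8400.0 J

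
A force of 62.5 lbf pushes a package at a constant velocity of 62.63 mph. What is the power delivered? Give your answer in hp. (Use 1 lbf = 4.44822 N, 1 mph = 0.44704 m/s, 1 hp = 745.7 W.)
Convert to SI: F = 278.014 N, v = 27.9981 m/s
P = Fv = (278.014)(27.9981) = 7783.86 W = 10.44 hp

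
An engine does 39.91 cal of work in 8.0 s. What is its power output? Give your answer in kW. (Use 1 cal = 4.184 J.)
Convert to SI: W = 166.983 J, t = 8.0 s
P = W/t = 166.983/8.0 = 20.8729 W = 0.02087 kW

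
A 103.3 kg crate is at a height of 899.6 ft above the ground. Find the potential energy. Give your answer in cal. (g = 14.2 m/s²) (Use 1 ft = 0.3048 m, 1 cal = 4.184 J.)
Convert to SI: m = 103.3 kg, h = 274.198 m
PE = mgh = (103.3)(14.2)(274.198) = 402210 J = 96130 cal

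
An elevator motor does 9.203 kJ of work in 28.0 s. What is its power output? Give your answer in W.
Convert to SI: W = 9203.0 J, t = 28.0 s
P = W/t = 9203.0/28.0 = 328.7 W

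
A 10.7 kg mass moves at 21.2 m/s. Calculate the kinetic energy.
KE = ½mv² = ½(10.7)(21.2)² = 2405 J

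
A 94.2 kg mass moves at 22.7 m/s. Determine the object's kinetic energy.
KE = ½mv² = ½(94.2)(22.7)² = 24270 J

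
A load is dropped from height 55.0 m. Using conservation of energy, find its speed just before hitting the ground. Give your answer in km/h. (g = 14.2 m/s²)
mgh = ½mv² ⇒ v = √(2gh) = √(2·14.2·55.0) = 39.5221 m/s = 142.3 km/h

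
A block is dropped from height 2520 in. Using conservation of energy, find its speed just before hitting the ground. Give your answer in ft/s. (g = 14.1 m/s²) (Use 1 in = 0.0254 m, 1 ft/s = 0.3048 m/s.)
Convert to SI: h = 64.008 m
mgh = ½mv² ⇒ v = √(2gh) = √(2·14.1·64.008) = 42.4856 m/s = 139.4 ft/s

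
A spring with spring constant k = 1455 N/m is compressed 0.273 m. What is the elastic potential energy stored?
PE = ½kx² = ½(1455)(0.273)² = 54.22 J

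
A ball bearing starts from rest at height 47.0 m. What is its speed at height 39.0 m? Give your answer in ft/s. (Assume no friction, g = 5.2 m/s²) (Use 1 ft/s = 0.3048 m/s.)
mgh₁ = mgh₂ + ½mv² ⇒ v = √(2g(h₁−h₂)) = √(2·5.2·8.0) = 9.1214 m/s = 29.93 ft/s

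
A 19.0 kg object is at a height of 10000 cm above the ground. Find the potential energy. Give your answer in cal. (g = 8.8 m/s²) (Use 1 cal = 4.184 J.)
Convert to SI: m = 19.0 kg, h = 100.0 m
PE = mgh = (19.0)(8.8)(100.0) = 16720.0 J = 3996 cal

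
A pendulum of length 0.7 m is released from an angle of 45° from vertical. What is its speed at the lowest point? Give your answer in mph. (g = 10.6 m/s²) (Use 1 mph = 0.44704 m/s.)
h = L(1 − cosθ) = 0.7(1 − cos45°) = 0.205025 m
v = √(2gh) = √(2·10.6·0.205025) = 2.08483 m/s = 4.664 mph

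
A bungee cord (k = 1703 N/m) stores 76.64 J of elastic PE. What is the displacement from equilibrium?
x = √(2·PE/k) = √(2·76.64/1703) = 0.3 m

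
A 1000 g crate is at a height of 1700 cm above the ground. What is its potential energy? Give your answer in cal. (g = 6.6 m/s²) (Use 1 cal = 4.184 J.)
Convert to SI: m = 1.0 kg, h = 17.0 m
PE = mgh = (1.0)(6.6)(17.0) = 112.2 J = 26.82 cal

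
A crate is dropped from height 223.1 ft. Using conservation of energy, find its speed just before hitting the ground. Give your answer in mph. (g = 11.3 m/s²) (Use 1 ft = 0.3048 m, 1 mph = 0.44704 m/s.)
Convert to SI: h = 68.0009 m
mgh = ½mv² ⇒ v = √(2gh) = √(2·11.3·68.0009) = 39.2023 m/s = 87.69 mph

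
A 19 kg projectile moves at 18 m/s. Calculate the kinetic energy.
KE = ½mv² = ½(19)(18)² = 3078.0 J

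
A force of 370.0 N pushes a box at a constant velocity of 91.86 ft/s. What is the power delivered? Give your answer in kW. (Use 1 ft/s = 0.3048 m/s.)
Convert to SI: F = 370.0 N, v = 27.9989 m/s
P = Fv = (370.0)(27.9989) = 10359.6 W = 10.36 kW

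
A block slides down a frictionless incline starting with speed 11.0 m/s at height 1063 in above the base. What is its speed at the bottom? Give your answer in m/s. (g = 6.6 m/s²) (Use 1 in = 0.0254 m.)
Convert to SI: v₀ = 11.0 m/s, h = 27.0002 m
½mv₀² + mgh = ½mv² ⇒ v = √(v₀² + 2gh) = √(11.0² + 2·6.6·27.0002) = 21.85 m/s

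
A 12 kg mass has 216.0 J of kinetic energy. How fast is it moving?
v = √(2·KE/m) = √(2·216.0/12) = 6.0 m/s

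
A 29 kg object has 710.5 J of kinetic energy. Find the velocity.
v = √(2·KE/m) = √(2·710.5/29) = 7.0 m/s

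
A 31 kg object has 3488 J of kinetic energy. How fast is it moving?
v = √(2·KE/m) = √(2·3488/31) = 15.0 m/s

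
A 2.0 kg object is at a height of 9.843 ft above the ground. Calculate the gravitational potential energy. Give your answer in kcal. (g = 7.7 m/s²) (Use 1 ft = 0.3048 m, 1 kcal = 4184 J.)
Convert to SI: m = 2.0 kg, h = 3.00015 m
PE = mgh = (2.0)(7.7)(3.00015) = 46.2023 J = 0.01104 kcal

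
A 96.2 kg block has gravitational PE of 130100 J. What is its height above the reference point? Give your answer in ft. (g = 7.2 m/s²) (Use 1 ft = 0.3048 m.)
h = PE/(mg) = 130100/(96.2·7.2) = 187.832 m = 616.2 ft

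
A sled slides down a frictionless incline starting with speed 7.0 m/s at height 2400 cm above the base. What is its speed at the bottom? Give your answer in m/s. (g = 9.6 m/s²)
Convert to SI: v₀ = 7.0 m/s, h = 24.0 m
½mv₀² + mgh = ½mv² ⇒ v = √(v₀² + 2gh) = √(7.0² + 2·9.6·24.0) = 22.58 m/s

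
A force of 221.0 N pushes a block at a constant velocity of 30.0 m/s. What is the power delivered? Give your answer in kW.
P = Fv = (221.0)(30.0) = 6630.0 W = 6.63 kW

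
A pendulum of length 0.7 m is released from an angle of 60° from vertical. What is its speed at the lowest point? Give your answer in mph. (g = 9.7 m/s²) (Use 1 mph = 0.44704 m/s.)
h = L(1 − cosθ) = 0.7(1 − cos60°) = 0.35 m
v = √(2gh) = √(2·9.7·0.35) = 2.60576 m/s = 5.829 mph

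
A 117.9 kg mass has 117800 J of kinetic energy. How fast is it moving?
v = √(2·KE/m) = √(2·117800/117.9) = 44.7 m/s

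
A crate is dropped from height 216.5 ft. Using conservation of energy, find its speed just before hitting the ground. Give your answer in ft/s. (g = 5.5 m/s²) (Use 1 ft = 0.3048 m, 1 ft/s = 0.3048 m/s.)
Convert to SI: h = 65.9892 m
mgh = ½mv² ⇒ v = √(2gh) = √(2·5.5·65.9892) = 26.9422 m/s = 88.39 ft/s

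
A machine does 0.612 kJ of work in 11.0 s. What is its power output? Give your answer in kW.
Convert to SI: W = 612.0 J, t = 11.0 s
P = W/t = 612.0/11.0 = 55.6364 W = 0.05564 kW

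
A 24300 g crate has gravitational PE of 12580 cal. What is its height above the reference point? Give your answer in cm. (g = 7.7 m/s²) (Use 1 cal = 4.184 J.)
Convert to SI: m = 24.3 kg, PE = 52634.7 J
h = PE/(mg) = 52634.7/(24.3·7.7) = 281.304 m = 28130 cm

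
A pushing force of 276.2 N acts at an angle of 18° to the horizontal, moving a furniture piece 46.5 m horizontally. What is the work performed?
W = F·d·cosθ = (276.2)(46.5)cos(18°) = 12210 J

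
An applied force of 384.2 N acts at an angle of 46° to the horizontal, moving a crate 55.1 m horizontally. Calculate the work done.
W = F·d·cosθ = (384.2)(55.1)cos(46°) = 14710 J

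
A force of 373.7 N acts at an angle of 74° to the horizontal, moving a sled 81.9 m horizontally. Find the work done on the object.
W = F·d·cosθ = (373.7)(81.9)cos(74°) = 8436 J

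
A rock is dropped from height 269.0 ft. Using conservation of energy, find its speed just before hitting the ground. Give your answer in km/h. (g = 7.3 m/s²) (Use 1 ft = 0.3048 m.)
Convert to SI: h = 81.9912 m
mgh = ½mv² ⇒ v = √(2gh) = √(2·7.3·81.9912) = 34.5987 m/s = 124.6 km/h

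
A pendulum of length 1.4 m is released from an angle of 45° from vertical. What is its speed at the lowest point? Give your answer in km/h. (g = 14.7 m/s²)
h = L(1 − cosθ) = 1.4(1 − cos45°) = 0.410051 m
v = √(2gh) = √(2·14.7·0.410051) = 3.4721 m/s = 12.5 km/h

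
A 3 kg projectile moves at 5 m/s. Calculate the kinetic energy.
KE = ½mv² = ½(3)(5)² = 37.5 J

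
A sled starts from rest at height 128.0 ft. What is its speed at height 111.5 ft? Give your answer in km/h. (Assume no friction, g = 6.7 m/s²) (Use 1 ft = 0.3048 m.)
Convert to SI: h₁−h₂ = 5.0292 m
mgh₁ = mgh₂ + ½mv² ⇒ v = √(2g(h₁−h₂)) = √(2·6.7·5.0292) = 8.20922 m/s = 29.55 km/h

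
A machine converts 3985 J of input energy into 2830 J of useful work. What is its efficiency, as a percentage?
η = W_out/W_in = 2830/3985 = 71.02%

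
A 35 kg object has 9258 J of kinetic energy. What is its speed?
v = √(2·KE/m) = √(2·9258/35) = 23.0 m/s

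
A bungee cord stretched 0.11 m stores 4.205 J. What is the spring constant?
k = 2·PE/x² = 2·4.205/(0.11)² = 695.0 N/m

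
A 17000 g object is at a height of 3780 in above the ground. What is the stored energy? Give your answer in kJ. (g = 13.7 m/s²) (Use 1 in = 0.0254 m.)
Convert to SI: m = 17.0 kg, h = 96.012 m
PE = mgh = (17.0)(13.7)(96.012) = 22361.2 J = 22.36 kJ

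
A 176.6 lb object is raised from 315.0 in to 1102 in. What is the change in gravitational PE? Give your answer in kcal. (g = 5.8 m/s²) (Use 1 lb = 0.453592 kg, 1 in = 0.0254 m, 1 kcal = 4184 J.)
Convert to SI: m = 80.1043 kg, Δh = 19.9898 m
ΔPE = mgΔh = (80.1043)(5.8)(19.9898) = 9287.37 J = 2.22 kcal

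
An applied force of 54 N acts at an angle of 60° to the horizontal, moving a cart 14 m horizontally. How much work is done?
W = F·d·cosθ = (54)(14)cos(60°) = 378.0 J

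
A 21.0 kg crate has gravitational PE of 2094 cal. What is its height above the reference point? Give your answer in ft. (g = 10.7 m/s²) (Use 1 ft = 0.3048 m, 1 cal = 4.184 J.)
Convert to SI: m = 21.0 kg, PE = 8761.3 J
h = PE/(mg) = 8761.3/(21.0·10.7) = 38.9911 m = 127.9 ft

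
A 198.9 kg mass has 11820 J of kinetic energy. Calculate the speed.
v = √(2·KE/m) = √(2·11820/198.9) = 10.9 m/s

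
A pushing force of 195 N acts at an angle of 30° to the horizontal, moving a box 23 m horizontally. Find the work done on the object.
W = F·d·cosθ = (195)(23)cos(30°) = 3884 J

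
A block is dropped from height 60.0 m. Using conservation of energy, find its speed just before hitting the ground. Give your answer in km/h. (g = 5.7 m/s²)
mgh = ½mv² ⇒ v = √(2gh) = √(2·5.7·60.0) = 26.1534 m/s = 94.15 km/h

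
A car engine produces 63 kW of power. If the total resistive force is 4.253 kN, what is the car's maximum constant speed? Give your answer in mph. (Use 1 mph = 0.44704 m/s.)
Convert to SI: F = 4253.0 N
P = Fv ⇒ v = P/F = 63000 W/4253.0 N = 14.8131 m/s = 33.14 mph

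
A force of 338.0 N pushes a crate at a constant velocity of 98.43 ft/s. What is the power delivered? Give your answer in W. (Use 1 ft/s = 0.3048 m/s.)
Convert to SI: F = 338.0 N, v = 30.0015 m/s
P = Fv = (338.0)(30.0015) = 10140 W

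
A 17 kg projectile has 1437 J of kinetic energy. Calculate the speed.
v = √(2·KE/m) = √(2·1437/17) = 13.0 m/s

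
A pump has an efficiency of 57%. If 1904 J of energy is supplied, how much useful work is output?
W_out = η·W_in = 0.57·1904 = 1085.28 J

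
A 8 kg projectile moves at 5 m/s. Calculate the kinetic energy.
KE = ½mv² = ½(8)(5)² = 100.0 J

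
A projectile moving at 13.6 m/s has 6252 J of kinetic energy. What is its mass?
m = 2·KE/v² = 2·6252/(13.6)² = 67.6 kg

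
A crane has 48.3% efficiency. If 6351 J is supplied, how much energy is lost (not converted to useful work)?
W_lost = W_in(1 − η) = 6351·(1 − 0.483) = 3283 J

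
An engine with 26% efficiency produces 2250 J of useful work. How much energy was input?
W_in = W_out/η = 2250/0.26 = 8654 J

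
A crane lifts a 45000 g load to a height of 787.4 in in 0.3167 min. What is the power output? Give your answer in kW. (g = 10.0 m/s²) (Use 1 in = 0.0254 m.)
Convert to SI: m = 45.0 kg, h = 20.0 m, t = 19.002 s
P = mgh/t = (45.0)(10.0)(20.0)/19.002 = 473.633 W = 0.4736 kW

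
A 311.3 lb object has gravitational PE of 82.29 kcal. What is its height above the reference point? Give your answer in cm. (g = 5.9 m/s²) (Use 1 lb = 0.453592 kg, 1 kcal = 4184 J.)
Convert to SI: m = 141.203 kg, PE = 344301 J
h = PE/(mg) = 344301/(141.203·5.9) = 413.278 m = 41330 cm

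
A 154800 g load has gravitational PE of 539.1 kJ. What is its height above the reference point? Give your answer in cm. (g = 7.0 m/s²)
Convert to SI: m = 154.8 kg, PE = 539100 J
h = PE/(mg) = 539100/(154.8·7.0) = 497.508 m = 49750 cm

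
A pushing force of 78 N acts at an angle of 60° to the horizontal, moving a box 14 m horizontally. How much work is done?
W = F·d·cosθ = (78)(14)cos(60°) = 546.0 J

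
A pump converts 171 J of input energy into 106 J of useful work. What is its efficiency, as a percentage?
η = W_out/W_in = 106/171 = 61.99%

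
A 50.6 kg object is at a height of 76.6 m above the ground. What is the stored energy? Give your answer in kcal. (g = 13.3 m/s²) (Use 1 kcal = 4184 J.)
PE = mgh = (50.6)(13.3)(76.6) = 51550.3 J = 12.32 kcal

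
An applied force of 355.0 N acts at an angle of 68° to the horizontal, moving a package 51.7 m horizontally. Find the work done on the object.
W = F·d·cosθ = (355.0)(51.7)cos(68°) = 6875 J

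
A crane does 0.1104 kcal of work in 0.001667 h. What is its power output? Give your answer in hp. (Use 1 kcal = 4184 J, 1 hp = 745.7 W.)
Convert to SI: W = 461.914 J, t = 6.0012 s
P = W/t = 461.914/6.0012 = 76.9702 W = 0.1032 hp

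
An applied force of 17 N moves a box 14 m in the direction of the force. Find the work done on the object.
W = F·d = (17)(14) = 238.0 J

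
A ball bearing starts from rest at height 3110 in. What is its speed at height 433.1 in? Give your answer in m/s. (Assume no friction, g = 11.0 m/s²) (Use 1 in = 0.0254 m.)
Convert to SI: h₁−h₂ = 67.9933 m
mgh₁ = mgh₂ + ½mv² ⇒ v = √(2g(h₁−h₂)) = √(2·11.0·67.9933) = 38.68 m/s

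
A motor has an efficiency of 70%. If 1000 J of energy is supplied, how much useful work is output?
W_out = η·W_in = 0.7·1000 = 700.0 J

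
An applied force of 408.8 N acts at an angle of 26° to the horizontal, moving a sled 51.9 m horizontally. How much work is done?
W = F·d·cosθ = (408.8)(51.9)cos(26°) = 19070 J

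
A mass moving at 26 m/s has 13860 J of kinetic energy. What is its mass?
m = 2·KE/v² = 2·13860/(26)² = 41.01 kg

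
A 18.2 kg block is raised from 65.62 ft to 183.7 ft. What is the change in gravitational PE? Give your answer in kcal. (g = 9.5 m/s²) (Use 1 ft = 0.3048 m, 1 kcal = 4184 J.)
Convert to SI: m = 18.2 kg, Δh = 35.9908 m
ΔPE = mgΔh = (18.2)(9.5)(35.9908) = 6222.81 J = 1.487 kcal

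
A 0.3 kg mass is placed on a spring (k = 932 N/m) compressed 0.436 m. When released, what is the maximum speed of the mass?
½kx² = ½mv² ⇒ v = x√(k/m) = (0.436)√(932/0.3) = 24.3 m/s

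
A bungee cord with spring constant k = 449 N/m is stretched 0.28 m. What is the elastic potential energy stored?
PE = ½kx² = ½(449)(0.28)² = 17.6 J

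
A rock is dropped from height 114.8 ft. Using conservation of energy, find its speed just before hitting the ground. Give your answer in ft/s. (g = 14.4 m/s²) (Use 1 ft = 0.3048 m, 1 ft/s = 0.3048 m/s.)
Convert to SI: h = 34.991 m
mgh = ½mv² ⇒ v = √(2gh) = √(2·14.4·34.991) = 31.745 m/s = 104.2 ft/s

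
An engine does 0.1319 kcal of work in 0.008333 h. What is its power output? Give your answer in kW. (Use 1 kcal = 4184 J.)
Convert to SI: W = 551.87 J, t = 29.9988 s
P = W/t = 551.87/29.9988 = 18.3964 W = 0.0184 kW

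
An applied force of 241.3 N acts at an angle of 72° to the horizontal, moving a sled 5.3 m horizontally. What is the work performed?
W = F·d·cosθ = (241.3)(5.3)cos(72°) = 395.2 J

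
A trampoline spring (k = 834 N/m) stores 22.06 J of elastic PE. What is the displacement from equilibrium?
x = √(2·PE/k) = √(2·22.06/834) = 0.23 m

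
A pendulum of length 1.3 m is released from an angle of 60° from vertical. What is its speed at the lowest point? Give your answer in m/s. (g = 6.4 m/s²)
h = L(1 − cosθ) = 1.3(1 − cos60°) = 0.65 m
v = √(2gh) = √(2·6.4·0.65) = 2.884 m/s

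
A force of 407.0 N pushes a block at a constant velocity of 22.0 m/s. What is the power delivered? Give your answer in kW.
P = Fv = (407.0)(22.0) = 8954.0 W = 8.954 kW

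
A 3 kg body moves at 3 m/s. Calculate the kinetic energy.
KE = ½mv² = ½(3)(3)² = 13.5 J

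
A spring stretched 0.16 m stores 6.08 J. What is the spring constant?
k = 2·PE/x² = 2·6.08/(0.16)² = 475.0 N/m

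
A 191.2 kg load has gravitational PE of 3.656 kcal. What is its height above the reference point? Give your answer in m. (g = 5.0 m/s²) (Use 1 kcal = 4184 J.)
Convert to SI: m = 191.2 kg, PE = 15296.7 J
h = PE/(mg) = 15296.7/(191.2·5.0) = 16.0 m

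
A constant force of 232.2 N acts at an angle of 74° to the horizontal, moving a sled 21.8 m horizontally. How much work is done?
W = F·d·cosθ = (232.2)(21.8)cos(74°) = 1395 J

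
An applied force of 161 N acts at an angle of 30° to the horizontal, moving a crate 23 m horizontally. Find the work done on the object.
W = F·d·cosθ = (161)(23)cos(30°) = 3207 J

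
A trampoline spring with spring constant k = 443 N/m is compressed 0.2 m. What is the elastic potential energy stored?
PE = ½kx² = ½(443)(0.2)² = 8.86 J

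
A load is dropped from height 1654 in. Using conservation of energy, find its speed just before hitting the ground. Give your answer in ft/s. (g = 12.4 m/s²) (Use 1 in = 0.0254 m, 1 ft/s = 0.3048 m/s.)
Convert to SI: h = 42.0116 m
mgh = ½mv² ⇒ v = √(2gh) = √(2·12.4·42.0116) = 32.2783 m/s = 105.9 ft/s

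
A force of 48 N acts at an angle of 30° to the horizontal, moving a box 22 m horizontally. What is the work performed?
W = F·d·cosθ = (48)(22)cos(30°) = 914.5 J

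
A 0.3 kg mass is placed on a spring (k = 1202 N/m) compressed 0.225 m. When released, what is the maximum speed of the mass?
½kx² = ½mv² ⇒ v = x√(k/m) = (0.225)√(1202/0.3) = 14.24 m/s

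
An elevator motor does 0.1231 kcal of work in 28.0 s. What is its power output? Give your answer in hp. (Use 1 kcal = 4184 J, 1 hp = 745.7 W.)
Convert to SI: W = 515.05 J, t = 28.0 s
P = W/t = 515.05/28.0 = 18.3947 W = 0.02467 hp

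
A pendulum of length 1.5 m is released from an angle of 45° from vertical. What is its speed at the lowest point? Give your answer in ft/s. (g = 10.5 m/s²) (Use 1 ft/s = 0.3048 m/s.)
h = L(1 − cosθ) = 1.5(1 − cos45°) = 0.43934 m
v = √(2gh) = √(2·10.5·0.43934) = 3.03746 m/s = 9.965 ft/s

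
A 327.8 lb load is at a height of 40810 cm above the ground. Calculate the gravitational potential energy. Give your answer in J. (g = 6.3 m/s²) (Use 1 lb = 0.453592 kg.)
Convert to SI: m = 148.687 kg, h = 408.1 m
PE = mgh = (148.687)(6.3)(408.1) = 382300 J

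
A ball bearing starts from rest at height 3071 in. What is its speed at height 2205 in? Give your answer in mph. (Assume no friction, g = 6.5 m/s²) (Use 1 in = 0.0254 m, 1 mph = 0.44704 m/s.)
Convert to SI: h₁−h₂ = 21.9964 m
mgh₁ = mgh₂ + ½mv² ⇒ v = √(2g(h₁−h₂)) = √(2·6.5·21.9964) = 16.9102 m/s = 37.83 mph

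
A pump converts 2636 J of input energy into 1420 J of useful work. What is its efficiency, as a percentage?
η = W_out/W_in = 1420/2636 = 53.87%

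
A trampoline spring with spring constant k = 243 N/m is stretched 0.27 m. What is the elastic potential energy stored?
PE = ½kx² = ½(243)(0.27)² = 8.857 J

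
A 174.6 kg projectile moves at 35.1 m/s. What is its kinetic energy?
KE = ½mv² = ½(174.6)(35.1)² = 107600 J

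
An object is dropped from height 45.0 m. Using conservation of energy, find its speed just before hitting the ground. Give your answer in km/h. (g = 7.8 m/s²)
mgh = ½mv² ⇒ v = √(2gh) = √(2·7.8·45.0) = 26.4953 m/s = 95.38 km/h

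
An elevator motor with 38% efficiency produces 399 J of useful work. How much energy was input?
W_in = W_out/η = 399/0.38 = 1050 J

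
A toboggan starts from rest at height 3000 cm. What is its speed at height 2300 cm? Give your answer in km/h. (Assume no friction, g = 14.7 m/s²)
Convert to SI: h₁−h₂ = 7.0 m
mgh₁ = mgh₂ + ½mv² ⇒ v = √(2g(h₁−h₂)) = √(2·14.7·7.0) = 14.3457 m/s = 51.64 km/h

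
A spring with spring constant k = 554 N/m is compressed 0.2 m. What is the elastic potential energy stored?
PE = ½kx² = ½(554)(0.2)² = 11.08 J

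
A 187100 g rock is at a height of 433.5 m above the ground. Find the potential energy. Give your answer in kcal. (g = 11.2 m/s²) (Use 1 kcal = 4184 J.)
Convert to SI: m = 187.1 kg, h = 433.5 m
PE = mgh = (187.1)(11.2)(433.5) = 908408 J = 217.1 kcal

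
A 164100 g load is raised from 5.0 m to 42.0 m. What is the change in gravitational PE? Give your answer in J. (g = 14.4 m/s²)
Convert to SI: m = 164.1 kg, Δh = 37.0 m
ΔPE = mgΔh = (164.1)(14.4)(37.0) = 87430 J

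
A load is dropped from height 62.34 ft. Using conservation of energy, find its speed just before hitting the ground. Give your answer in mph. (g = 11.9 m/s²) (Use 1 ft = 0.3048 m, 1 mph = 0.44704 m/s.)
Convert to SI: h = 19.0012 m
mgh = ½mv² ⇒ v = √(2gh) = √(2·11.9·19.0012) = 21.2657 m/s = 47.57 mph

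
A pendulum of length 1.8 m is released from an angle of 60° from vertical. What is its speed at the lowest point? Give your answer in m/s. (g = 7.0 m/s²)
h = L(1 − cosθ) = 1.8(1 − cos60°) = 0.9 m
v = √(2gh) = √(2·7.0·0.9) = 3.55 m/s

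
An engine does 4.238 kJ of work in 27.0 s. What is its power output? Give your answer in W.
Convert to SI: W = 4238.0 J, t = 27.0 s
P = W/t = 4238.0/27.0 = 157.0 W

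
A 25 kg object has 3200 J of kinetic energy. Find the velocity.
v = √(2·KE/m) = √(2·3200/25) = 16.0 m/s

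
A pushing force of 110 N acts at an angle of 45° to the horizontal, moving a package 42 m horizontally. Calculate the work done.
W = F·d·cosθ = (110)(42)cos(45°) = 3267 J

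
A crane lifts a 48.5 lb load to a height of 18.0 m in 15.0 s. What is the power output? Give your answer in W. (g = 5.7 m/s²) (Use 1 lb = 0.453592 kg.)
Convert to SI: m = 21.9992 kg, h = 18.0 m, t = 15.0 s
P = mgh/t = (21.9992)(5.7)(18.0)/15.0 = 150.5 W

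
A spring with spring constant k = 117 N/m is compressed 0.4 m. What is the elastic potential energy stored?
PE = ½kx² = ½(117)(0.4)² = 9.36 J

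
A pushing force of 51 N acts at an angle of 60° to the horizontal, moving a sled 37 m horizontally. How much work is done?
W = F·d·cosθ = (51)(37)cos(60°) = 943.5 J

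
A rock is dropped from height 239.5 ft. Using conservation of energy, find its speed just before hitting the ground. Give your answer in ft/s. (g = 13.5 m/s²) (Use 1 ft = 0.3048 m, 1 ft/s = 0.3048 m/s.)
Convert to SI: h = 72.9996 m
mgh = ½mv² ⇒ v = √(2gh) = √(2·13.5·72.9996) = 44.3958 m/s = 145.7 ft/s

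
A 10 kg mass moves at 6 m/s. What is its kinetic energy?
KE = ½mv² = ½(10)(6)² = 180.0 J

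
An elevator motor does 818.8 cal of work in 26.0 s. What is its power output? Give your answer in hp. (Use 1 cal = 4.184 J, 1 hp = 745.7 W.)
Convert to SI: W = 3425.86 J, t = 26.0 s
P = W/t = 3425.86/26.0 = 131.764 W = 0.1767 hp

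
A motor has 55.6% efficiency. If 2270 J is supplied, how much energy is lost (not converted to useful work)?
W_lost = W_in(1 − η) = 2270·(1 − 0.556) = 1008 J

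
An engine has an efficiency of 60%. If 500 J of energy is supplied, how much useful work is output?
W_out = η·W_in = 0.6·500 = 300.0 J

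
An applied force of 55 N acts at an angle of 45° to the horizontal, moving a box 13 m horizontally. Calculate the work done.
W = F·d·cosθ = (55)(13)cos(45°) = 505.6 J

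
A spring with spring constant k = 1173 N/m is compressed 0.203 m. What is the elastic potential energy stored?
PE = ½kx² = ½(1173)(0.203)² = 24.17 J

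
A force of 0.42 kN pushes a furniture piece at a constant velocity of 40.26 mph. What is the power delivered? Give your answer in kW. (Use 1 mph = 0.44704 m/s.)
Convert to SI: F = 420.0 N, v = 17.9978 m/s
P = Fv = (420.0)(17.9978) = 7559.09 W = 7.559 kW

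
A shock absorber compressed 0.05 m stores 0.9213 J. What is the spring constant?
k = 2·PE/x² = 2·0.9213/(0.05)² = 737.0 N/m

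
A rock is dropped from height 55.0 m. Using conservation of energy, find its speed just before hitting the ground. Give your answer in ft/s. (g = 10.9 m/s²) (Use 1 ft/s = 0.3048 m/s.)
mgh = ½mv² ⇒ v = √(2gh) = √(2·10.9·55.0) = 34.6266 m/s = 113.6 ft/s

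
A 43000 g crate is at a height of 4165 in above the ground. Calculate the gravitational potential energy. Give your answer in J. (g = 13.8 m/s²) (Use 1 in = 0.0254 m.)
Convert to SI: m = 43.0 kg, h = 105.791 m
PE = mgh = (43.0)(13.8)(105.791) = 62780 J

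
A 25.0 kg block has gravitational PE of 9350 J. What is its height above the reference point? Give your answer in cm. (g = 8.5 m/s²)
h = PE/(mg) = 9350.0/(25.0·8.5) = 44.0 m = 4400 cm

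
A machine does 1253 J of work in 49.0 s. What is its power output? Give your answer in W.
P = W/t = 1253.0/49.0 = 25.57 W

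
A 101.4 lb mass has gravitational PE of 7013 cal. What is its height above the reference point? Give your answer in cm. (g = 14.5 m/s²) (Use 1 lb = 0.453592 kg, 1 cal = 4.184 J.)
Convert to SI: m = 45.9942 kg, PE = 29342.4 J
h = PE/(mg) = 29342.4/(45.9942·14.5) = 43.9971 m = 4400 cm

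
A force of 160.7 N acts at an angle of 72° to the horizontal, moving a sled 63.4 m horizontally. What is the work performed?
W = F·d·cosθ = (160.7)(63.4)cos(72°) = 3148 J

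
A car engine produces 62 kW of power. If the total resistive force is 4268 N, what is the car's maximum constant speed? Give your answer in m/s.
P = Fv ⇒ v = P/F = 62000 W/4268.0 N = 14.53 m/s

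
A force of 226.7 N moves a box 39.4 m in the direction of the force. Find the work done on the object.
W = F·d = (226.7)(39.4) = 8932 J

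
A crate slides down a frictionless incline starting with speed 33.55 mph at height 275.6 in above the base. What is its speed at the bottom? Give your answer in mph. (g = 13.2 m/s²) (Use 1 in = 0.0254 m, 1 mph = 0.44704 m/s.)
Convert to SI: v₀ = 14.9982 m/s, h = 7.00024 m
½mv₀² + mgh = ½mv² ⇒ v = √(v₀² + 2gh) = √(14.9982² + 2·13.2·7.00024) = 20.2423 m/s = 45.28 mph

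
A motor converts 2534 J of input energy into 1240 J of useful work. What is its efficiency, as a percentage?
η = W_out/W_in = 1240/2534 = 48.93%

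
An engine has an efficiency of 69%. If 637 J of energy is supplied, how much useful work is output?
W_out = η·W_in = 0.69·637 = 439.53 J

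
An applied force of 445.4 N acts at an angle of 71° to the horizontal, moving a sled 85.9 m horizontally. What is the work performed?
W = F·d·cosθ = (445.4)(85.9)cos(71°) = 12460 J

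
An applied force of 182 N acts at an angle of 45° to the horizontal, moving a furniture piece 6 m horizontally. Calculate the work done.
W = F·d·cosθ = (182)(6)cos(45°) = 772.2 J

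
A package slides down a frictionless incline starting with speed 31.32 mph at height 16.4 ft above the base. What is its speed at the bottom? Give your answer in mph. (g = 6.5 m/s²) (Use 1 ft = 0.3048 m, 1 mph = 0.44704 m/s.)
Convert to SI: v₀ = 14.0013 m/s, h = 4.99872 m
½mv₀² + mgh = ½mv² ⇒ v = √(v₀² + 2gh) = √(14.0013² + 2·6.5·4.99872) = 16.1561 m/s = 36.14 mph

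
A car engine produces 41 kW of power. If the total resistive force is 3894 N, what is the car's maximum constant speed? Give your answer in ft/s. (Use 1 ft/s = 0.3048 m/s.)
P = Fv ⇒ v = P/F = 41000 W/3894.0 N = 10.529 m/s = 34.54 ft/s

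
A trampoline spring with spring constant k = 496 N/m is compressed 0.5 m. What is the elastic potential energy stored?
PE = ½kx² = ½(496)(0.5)² = 62.0 J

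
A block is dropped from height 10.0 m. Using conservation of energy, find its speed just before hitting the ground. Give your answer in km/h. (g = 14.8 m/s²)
mgh = ½mv² ⇒ v = √(2gh) = √(2·14.8·10.0) = 17.2047 m/s = 61.94 km/h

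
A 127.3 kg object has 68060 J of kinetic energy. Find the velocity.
v = √(2·KE/m) = √(2·68060/127.3) = 32.7 m/s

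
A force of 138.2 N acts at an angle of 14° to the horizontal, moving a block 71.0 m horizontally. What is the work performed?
W = F·d·cosθ = (138.2)(71.0)cos(14°) = 9521 J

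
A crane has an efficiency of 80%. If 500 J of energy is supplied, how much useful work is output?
W_out = η·W_in = 0.8·500 = 400.0 J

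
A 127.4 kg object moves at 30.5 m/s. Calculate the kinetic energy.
KE = ½mv² = ½(127.4)(30.5)² = 59260 J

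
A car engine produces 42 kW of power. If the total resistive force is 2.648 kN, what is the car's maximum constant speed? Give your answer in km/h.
Convert to SI: F = 2648.0 N
P = Fv ⇒ v = P/F = 42000 W/2648.0 N = 15.861 m/s = 57.1 km/h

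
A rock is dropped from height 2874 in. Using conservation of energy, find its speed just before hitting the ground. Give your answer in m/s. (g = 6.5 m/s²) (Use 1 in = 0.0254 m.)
Convert to SI: h = 72.9996 m
mgh = ½mv² ⇒ v = √(2gh) = √(2·6.5·72.9996) = 30.81 m/s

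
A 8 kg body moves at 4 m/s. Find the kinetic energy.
KE = ½mv² = ½(8)(4)² = 64.0 J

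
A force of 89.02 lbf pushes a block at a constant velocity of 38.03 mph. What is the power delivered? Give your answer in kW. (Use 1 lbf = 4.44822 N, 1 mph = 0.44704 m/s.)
Convert to SI: F = 395.981 N, v = 17.0009 m/s
P = Fv = (395.981)(17.0009) = 6732.04 W = 6.732 kW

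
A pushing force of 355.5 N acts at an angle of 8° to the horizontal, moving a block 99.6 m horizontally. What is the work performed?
W = F·d·cosθ = (355.5)(99.6)cos(8°) = 35060 J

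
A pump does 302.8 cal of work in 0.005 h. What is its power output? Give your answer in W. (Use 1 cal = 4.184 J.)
Convert to SI: W = 1266.92 J, t = 18.0 s
P = W/t = 1266.92/18.0 = 70.38 W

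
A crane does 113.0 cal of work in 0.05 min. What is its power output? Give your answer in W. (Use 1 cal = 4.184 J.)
Convert to SI: W = 472.792 J, t = 3.0 s
P = W/t = 472.792/3.0 = 157.6 W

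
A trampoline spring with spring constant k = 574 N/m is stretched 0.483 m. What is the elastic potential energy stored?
PE = ½kx² = ½(574)(0.483)² = 66.95 J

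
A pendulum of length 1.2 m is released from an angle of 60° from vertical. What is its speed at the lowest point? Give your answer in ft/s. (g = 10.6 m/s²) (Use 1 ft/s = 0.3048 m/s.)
h = L(1 − cosθ) = 1.2(1 − cos60°) = 0.6 m
v = √(2gh) = √(2·10.6·0.6) = 3.56651 m/s = 11.7 ft/s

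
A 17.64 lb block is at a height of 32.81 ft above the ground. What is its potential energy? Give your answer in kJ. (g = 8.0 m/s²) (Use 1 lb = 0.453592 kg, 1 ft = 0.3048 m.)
Convert to SI: m = 8.00136 kg, h = 10.0005 m
PE = mgh = (8.00136)(8.0)(10.0005) = 640.14 J = 0.6401 kJ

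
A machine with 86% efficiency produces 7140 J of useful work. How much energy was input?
W_in = W_out/η = 7140/0.86 = 8302 J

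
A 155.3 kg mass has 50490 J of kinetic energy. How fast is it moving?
v = √(2·KE/m) = √(2·50490/155.3) = 25.5 m/s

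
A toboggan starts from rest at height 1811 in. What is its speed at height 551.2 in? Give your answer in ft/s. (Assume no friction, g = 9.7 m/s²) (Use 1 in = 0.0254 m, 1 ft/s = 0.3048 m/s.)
Convert to SI: h₁−h₂ = 31.9989 m
mgh₁ = mgh₂ + ½mv² ⇒ v = √(2g(h₁−h₂)) = √(2·9.7·31.9989) = 24.9154 m/s = 81.74 ft/s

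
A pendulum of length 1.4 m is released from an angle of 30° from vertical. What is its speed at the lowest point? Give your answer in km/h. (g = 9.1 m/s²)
h = L(1 − cosθ) = 1.4(1 − cos30°) = 0.187564 m
v = √(2gh) = √(2·9.1·0.187564) = 1.84761 m/s = 6.651 km/h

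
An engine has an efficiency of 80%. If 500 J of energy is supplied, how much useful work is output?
W_out = η·W_in = 0.8·500 = 400.0 J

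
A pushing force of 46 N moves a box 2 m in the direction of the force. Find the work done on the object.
W = F·d = (46)(2) = 92.0 J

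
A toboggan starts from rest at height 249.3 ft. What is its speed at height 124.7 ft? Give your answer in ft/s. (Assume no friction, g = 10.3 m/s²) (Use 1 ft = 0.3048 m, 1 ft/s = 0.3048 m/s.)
Convert to SI: h₁−h₂ = 37.9781 m
mgh₁ = mgh₂ + ½mv² ⇒ v = √(2g(h₁−h₂)) = √(2·10.3·37.9781) = 27.9705 m/s = 91.77 ft/s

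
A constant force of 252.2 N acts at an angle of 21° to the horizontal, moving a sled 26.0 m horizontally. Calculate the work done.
W = F·d·cosθ = (252.2)(26.0)cos(21°) = 6122 J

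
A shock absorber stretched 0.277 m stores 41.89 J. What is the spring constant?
k = 2·PE/x² = 2·41.89/(0.277)² = 1092 N/m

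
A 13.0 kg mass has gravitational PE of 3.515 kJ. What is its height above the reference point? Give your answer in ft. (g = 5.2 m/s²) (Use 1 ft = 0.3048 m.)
Convert to SI: m = 13.0 kg, PE = 3515.0 J
h = PE/(mg) = 3515.0/(13.0·5.2) = 51.997 m = 170.6 ft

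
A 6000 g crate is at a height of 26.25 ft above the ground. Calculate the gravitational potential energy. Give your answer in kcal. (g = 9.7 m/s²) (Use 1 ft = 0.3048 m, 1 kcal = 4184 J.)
Convert to SI: m = 6.0 kg, h = 8.001 m
PE = mgh = (6.0)(9.7)(8.001) = 465.658 J = 0.1113 kcal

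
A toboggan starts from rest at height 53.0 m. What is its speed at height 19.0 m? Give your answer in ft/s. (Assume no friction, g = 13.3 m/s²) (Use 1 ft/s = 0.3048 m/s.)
mgh₁ = mgh₂ + ½mv² ⇒ v = √(2g(h₁−h₂)) = √(2·13.3·34.0) = 30.0732 m/s = 98.67 ft/s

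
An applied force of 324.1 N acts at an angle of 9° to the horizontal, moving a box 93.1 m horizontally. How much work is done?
W = F·d·cosθ = (324.1)(93.1)cos(9°) = 29800 J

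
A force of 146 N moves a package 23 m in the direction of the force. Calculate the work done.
W = F·d = (146)(23) = 3358 J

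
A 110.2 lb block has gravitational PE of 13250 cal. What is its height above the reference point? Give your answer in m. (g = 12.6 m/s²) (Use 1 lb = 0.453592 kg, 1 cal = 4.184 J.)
Convert to SI: m = 49.9858 kg, PE = 55438.0 J
h = PE/(mg) = 55438.0/(49.9858·12.6) = 88.02 m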